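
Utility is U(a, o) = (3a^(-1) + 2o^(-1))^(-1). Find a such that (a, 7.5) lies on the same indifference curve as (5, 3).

a = 3

U depends on (a, o) only through S = 3a^(-1) + 2o^(-1), so equal utility means equal S. At (5, 3): S = 19/15.
With o = 7.5: 2·7.5^(-1) = 4/15, so 3a^(-1) = 19/15 − 4/15 = 1, i.e. a^(-1) = 1/3.
Hence a = 1/(1/3) = 3.
Check: U(3, 7.5) = 0.7895.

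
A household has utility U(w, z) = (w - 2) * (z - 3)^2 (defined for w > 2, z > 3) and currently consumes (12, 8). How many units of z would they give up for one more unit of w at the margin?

MU_w = (z−3)^2, MU_z = 2·(w−2)·(z−3).
MRS = (1/2)·(z−3)/(w−2).
At (12, 8): MRS = 0.25.
That is, one extra unit of w is worth 0.25 units of z at the margin.

MRS = 0.25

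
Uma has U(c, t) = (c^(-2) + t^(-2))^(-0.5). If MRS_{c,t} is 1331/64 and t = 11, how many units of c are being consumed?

For CES with ρ = -2, MRS = (t/c)^3.
Setting (11/c)^3 = 1331/64 gives 11/c = 2.75 and c = 4.

c = 4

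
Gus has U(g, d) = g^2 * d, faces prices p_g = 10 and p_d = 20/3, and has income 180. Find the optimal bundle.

MU_g = 2·g·d and MU_d = g^2.
MRS = MU_g/MU_d = (2/1)·d/g.
Tangency: set MRS = p_g/p_d = 10/(20/3) = 1.5.
So (2/1)·d/g = 1.5, i.e. d = 0.75·g.
Substitute into the budget 10·g + (20/3)·d = 180: 15·g = 180, so g* = 12.
Then d* = 0.75·12 = 9.

g* = 12, d* = 9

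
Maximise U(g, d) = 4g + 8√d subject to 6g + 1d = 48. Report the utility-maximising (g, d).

g* = 2, d* = 36

MU_g = 4, MU_d = 8/(2√d).
MRS = 4 ÷ (8/(2√d)).
Tangency: set MRS = p_g/p_d = 6/1 = 6.
MRS depends only on d: √d = 6 ⇒ √d = 6 ⇒ d* = 36.
From the budget, 6·g = 48 − 1·36 = 12, so g* = 2.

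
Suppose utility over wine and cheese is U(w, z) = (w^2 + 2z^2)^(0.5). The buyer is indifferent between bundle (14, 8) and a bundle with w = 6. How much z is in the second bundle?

z = 12

U depends on (w, z) only through S = w^2 + 2z^2, so equal utility means equal S. At (14, 8): S = 324.
With w = 6: 6^2 = 36, so 2z^2 = 324 − 36 = 288, i.e. z^2 = 144.
Hence z = √144 = 12.
Check: U(6, 12) = 18.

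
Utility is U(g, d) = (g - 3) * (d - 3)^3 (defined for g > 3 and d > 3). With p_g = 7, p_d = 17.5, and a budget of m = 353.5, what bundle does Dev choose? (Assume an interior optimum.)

MU_g = (d−3)^3, MU_d = 3·(g−3)·(d−3)^2.
MRS = (1/3)·(d−3)/(g−3).
Tangency: set MRS = p_g/p_d = 7/17.5 = 0.4.
So (1/3)·(d − 3)/(g − 3) = 0.4, i.e. (d − 3) = 1.2·(g − 3).
Rewrite the budget in excess-of-subsistence terms: 7·(g − 3) + 17.5·(d − 3) = 353.5 − 7·3 − 17.5·3 = 280.
Substituting, 28·(g − 3) = 280, so g − 3 = 10 and g* = 13.
Then d − 3 = 1.2·10 = 12, so d* = 15.

g* = 13, d* = 15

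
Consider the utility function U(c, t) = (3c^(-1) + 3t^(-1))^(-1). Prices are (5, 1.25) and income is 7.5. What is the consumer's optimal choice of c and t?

For CES with ρ = -1, MRS = (t/c)^2.
Tangency: set MRS = p_c/p_t = 5/1.25 = 4.
So (t/c)^2 = 4; taking the square root, t/c = 2, i.e. t = 2·c.
Substitute into the budget 5·c + 1.25·t = 7.5: 7.5·c = 7.5, so c* = 1 and t* = 2·1 = 2.

c* = 1, t* = 2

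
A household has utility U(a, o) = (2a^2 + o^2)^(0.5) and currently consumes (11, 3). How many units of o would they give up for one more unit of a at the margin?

MRS = 22/3

For CES with ρ = 2, MRS = (2/1)·(o/a)^(-1).
At (11, 3): MRS = 22/3.
That is, one extra unit of a is worth 22/3 units of o at the margin.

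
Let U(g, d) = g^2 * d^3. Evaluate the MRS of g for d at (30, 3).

MRS = 1/15

MU_g = 2·g·d^3 and MU_d = 3·g^2·d^2.
MRS = MU_g/MU_d = (2/3)·d/g.
At (30, 3): MRS = 1/15.
That is, one extra unit of g is worth 1/15 units of d at the margin.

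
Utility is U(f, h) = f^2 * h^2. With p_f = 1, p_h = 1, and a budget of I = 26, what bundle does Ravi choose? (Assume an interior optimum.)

MU_f = 2·f·h^2 and MU_h = 2·f^2·h.
MRS = MU_f/MU_h = h/f.
Tangency: set MRS = p_f/p_h = 1/1 = 1.
So h/f = 1, i.e. h = f.
Substitute into the budget 1·f + 1·h = 26: 2·f = 26, so f* = 13.
Then h* = 13.

f* = 13, h* = 13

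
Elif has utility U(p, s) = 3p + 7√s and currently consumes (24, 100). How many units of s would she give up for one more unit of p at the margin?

MRS = 60/7

MU_p = 3, MU_s = 7/(2√s).
MRS = 3 ÷ (7/(2√s)).
At (24, 100): MRS = 60/7.
So at (24, 100) the consumer would give up 60/7 units of s for one more unit of p.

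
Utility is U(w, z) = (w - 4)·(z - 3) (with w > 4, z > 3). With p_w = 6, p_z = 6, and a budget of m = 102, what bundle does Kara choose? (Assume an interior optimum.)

MU_w = (z−3), MU_z = (w−4).
MRS = (z−3)/(w−4).
Tangency: set MRS = p_w/p_z = 6/6 = 1.
So (z − 3)/(w − 4) = 1, i.e. (z − 3) = (w − 4).
Rewrite the budget in excess-of-subsistence terms: 6·(w − 4) + 6·(z − 3) = 102 − 6·4 − 6·3 = 60.
Substituting, 12·(w − 4) = 60, so w − 4 = 5 and w* = 9.
Then z − 3 = 5, so z* = 8.

w* = 9, z* = 8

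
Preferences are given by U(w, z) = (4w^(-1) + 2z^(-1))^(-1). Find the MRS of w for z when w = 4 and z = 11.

For CES with ρ = -1, MRS = (4/2)·(z/w)^2.
At (4, 11): MRS = 15.125.
So at (4, 11) the consumer would give up 15.125 units of z for one more unit of w.

MRS = 15.125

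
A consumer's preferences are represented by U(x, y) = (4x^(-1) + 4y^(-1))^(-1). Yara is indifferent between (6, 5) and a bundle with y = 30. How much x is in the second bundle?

U depends on (x, y) only through S = 4x^(-1) + 4y^(-1), so equal utility means equal S. At (6, 5): S = 22/15.
With y = 30: 4·30^(-1) = 2/15, so 4x^(-1) = 22/15 − 2/15 = 4/3, i.e. x^(-1) = 1/3.
Hence x = 1/(1/3) = 3.
Check: U(3, 30) = 0.6818.

x = 3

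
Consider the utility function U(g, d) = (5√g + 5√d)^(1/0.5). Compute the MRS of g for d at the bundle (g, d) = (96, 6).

MRS = 0.25

For CES with ρ = 0.5, MRS = √(d/g).
At (96, 6): MRS = 0.25.
The indifference curve has slope −0.25 at this bundle.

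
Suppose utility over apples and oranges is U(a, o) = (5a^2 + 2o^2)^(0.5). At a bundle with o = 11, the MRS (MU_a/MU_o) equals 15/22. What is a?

For CES with ρ = 2, MRS = (5/2)·(o/a)^(-1).
Setting (5/2)·(11/a)^(-1) = 15/22 gives (11/a)^(-1) = 3/11, so 11/a = 11/3 and a = 3.

a = 3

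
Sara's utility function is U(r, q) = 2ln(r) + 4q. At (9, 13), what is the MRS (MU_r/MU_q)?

MRS = 1/18

MU_r = 2/r, MU_q = 4.
MRS = 2/r ÷ 4.
At (9, 13): MRS = 1/18.
So at (9, 13) the consumer would give up 1/18 units of q for one more unit of r.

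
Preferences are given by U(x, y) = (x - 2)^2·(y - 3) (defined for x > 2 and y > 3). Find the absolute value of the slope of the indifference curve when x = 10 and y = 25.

MRS = 5.5

MU_x = 2·(x−2)·(y−3), MU_y = (x−2)^2.
MRS = (2/1)·(y−3)/(x−2).
At (10, 25): MRS = 5.5.
So at (10, 25) the consumer would give up 5.5 units of y for one more unit of x.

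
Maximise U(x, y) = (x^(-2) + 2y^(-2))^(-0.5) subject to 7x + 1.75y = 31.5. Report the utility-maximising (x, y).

x* = 3, y* = 6

For CES with ρ = -2, MRS = (1/2)·(y/x)^3.
Tangency: set MRS = p_x/p_y = 7/1.75 = 4.
So (y/x)^3 = 8; taking the cube root, y/x = 2, i.e. y = 2·x.
Substitute into the budget 7·x + 1.75·y = 31.5: 10.5·x = 31.5, so x* = 3 and y* = 2·3 = 6.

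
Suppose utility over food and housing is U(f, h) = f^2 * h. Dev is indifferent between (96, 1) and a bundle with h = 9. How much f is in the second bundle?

U(96, 1) = 9216.
Set U(f, 9) = 9216 and solve.
With h = 9: f^2 = 9216/9 = 1024; taking the square root, f = 32.
Check: U(32, 9) = 9216.

f = 32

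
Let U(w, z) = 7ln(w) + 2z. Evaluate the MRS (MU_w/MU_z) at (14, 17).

MRS = 0.25

MU_w = 7/w, MU_z = 2.
MRS = 7/w ÷ 2.
At (14, 17): MRS = 0.25.
The indifference curve has slope −0.25 at this bundle.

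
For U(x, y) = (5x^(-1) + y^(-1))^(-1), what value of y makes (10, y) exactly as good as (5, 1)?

U depends on (x, y) only through S = 5x^(-1) + y^(-1), so equal utility means equal S. At (5, 1): S = 2.
With x = 10: 5·10^(-1) = 0.5, so y^(-1) = 2 − 0.5 = 1.5.
Hence y = 1/1.5 = 2/3.
Check: U(10, 2/3) = 0.5.

y = 2/3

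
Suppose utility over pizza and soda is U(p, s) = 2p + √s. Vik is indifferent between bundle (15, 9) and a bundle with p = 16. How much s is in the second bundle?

U(15, 9) = 33.
Set U(16, s) = 33 and solve.
With p = 16: √s = 33 − 2·16 = 1, so √s = 1 and s = 1.
Check: U(16, 1) = 33.

s = 1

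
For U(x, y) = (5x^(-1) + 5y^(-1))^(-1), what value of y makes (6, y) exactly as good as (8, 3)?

y = 24/7

U depends on (x, y) only through S = 5x^(-1) + 5y^(-1), so equal utility means equal S. At (8, 3): S = 55/24.
With x = 6: 5·6^(-1) = 5/6, so 5y^(-1) = 55/24 − 5/6 = 35/24, i.e. y^(-1) = 7/24.
Hence y = 1/(7/24) = 24/7.
Check: U(6, 24/7) = 0.4364.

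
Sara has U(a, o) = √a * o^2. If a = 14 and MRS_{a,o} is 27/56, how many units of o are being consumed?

o = 27

MU_a = 0.5·a^(-0.5)·o^2 and MU_o = 2·√a·o.
MRS = MU_a/MU_o = (0.25)·o/a.
Substitute a = 14: MRS = o/56. Setting o/56 = 27/56 gives o = (27/56)·56 = 27.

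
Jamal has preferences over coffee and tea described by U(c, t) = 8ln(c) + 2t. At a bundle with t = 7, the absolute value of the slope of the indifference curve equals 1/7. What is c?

c = 28

MU_c = 8/c, MU_t = 2.
MRS = 8/c ÷ 2.
MRS depends only on c: 4/c = 1/7 ⇒ c = 4/(1/7) = 28.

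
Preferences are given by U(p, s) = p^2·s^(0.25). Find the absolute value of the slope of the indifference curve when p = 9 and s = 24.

MRS = 64/3

MU_p = 2·p·s^(0.25) and MU_s = 0.25·p^2·s^(-0.75).
MRS = MU_p/MU_s = (8)·s/p.
At (9, 24): MRS = 64/3.
The indifference curve has slope −64/3 at this bundle.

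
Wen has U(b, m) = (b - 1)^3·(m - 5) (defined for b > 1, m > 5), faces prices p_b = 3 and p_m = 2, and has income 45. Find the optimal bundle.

b* = 9, m* = 9

MU_b = 3·(b−1)^2·(m−5), MU_m = (b−1)^3.
MRS = (3/1)·(m−5)/(b−1).
Tangency: set MRS = p_b/p_m = 3/2 = 1.5.
So (3/1)·(m − 5)/(b − 1) = 1.5, i.e. (m − 5) = 0.5·(b − 1).
Rewrite the budget in excess-of-subsistence terms: 3·(b − 1) + 2·(m − 5) = 45 − 3·1 − 2·5 = 32.
Substituting, 4·(b − 1) = 32, so b − 1 = 8 and b* = 9.
Then m − 5 = 0.5·8 = 4, so m* = 9.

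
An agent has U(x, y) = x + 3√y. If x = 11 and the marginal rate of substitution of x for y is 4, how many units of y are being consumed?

MU_x = 1, MU_y = 3/(2√y).
MRS = 1 ÷ (3/(2√y)).
MRS depends only on y: (2/3)·√y = 4 ⇒ √y = 4/(2/3) = 6 ⇒ y = 36.

y = 36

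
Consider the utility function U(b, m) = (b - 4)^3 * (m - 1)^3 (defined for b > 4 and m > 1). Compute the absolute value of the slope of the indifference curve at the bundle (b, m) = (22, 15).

MU_b = 3·(b−4)^2·(m−1)^3, MU_m = 3·(b−4)^3·(m−1)^2.
MRS = (m−1)/(b−4).
At (22, 15): MRS = 7/9.
The indifference curve has slope −7/9 at this bundle.

MRS = 7/9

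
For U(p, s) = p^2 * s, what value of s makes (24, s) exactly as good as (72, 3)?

U(72, 3) = 15552.
Set U(24, s) = 15552 and solve.
With p = 24: 24^2 = 576, so s = 15552/576 = 27.
Check: U(24, 27) = 15552.

s = 27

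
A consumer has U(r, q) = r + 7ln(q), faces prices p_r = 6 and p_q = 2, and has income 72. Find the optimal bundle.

MU_r = 1, MU_q = 7/q.
MRS = 1 ÷ (7/q).
Tangency: set MRS = p_r/p_q = 6/2 = 3.
MRS depends only on q: (1/7)·q = 3 ⇒ q* = 3/(1/7) = 21.
From the budget, 6·r = 72 − 2·21 = 30, so r* = 5.

r* = 5, q* = 21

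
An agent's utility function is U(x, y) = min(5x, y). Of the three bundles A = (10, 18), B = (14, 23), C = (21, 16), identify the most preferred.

Evaluate utility at each bundle:
U(A) = 18.
U(B) = 23.
U(C) = 16.
Highest utility is B, so B ≻ A ≻ C.

Bundle B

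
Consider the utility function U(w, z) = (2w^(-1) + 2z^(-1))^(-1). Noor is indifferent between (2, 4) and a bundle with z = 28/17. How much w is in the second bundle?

U depends on (w, z) only through S = 2w^(-1) + 2z^(-1), so equal utility means equal S. At (2, 4): S = 1.5.
With z = 28/17: 2·(28/17)^(-1) = 17/14, so 2w^(-1) = 1.5 − 17/14 = 2/7, i.e. w^(-1) = 1/7.
Hence w = 1/(1/7) = 7.
Check: U(7, 28/17) = 0.6667.

w = 7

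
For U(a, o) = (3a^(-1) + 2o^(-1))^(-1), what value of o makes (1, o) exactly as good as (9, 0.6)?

U depends on (a, o) only through S = 3a^(-1) + 2o^(-1), so equal utility means equal S. At (9, 0.6): S = 11/3.
With a = 1: 3·1^(-1) = 3, so 2o^(-1) = 11/3 − 3 = 2/3, i.e. o^(-1) = 1/3.
Hence o = 1/(1/3) = 3.
Check: U(1, 3) = 0.2727.

o = 3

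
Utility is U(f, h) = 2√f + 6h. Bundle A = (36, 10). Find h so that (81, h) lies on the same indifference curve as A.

U(36, 10) = 72.
Set U(81, h) = 72 and solve.
With f = 81: √81 = 9, so 6h = 72 − 2·9 = 54 and h = 9.
Check: U(81, 9) = 72.

h = 9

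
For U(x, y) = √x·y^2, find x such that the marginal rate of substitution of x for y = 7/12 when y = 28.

MU_x = 0.5·x^(-0.5)·y^2 and MU_y = 2·√x·y.
MRS = MU_x/MU_y = (0.25)·y/x.
Substitute y = 28: MRS = 7/x. Setting 7/x = 7/12 gives x = 7/(7/12) = 12.

x = 12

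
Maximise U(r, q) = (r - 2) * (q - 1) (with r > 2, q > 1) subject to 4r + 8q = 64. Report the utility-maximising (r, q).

r* = 8, q* = 4

MU_r = (q−1), MU_q = (r−2).
MRS = (q−1)/(r−2).
Tangency: set MRS = p_r/p_q = 4/8 = 0.5.
So (q − 1)/(r − 2) = 0.5, i.e. (q − 1) = 0.5·(r − 2).
Rewrite the budget in excess-of-subsistence terms: 4·(r − 2) + 8·(q − 1) = 64 − 4·2 − 8·1 = 48.
Substituting, 8·(r − 2) = 48, so r − 2 = 6 and r* = 8.
Then q − 1 = 0.5·6 = 3, so q* = 4.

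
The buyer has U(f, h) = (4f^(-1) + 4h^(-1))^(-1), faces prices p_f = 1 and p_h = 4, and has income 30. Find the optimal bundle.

For CES with ρ = -1, MRS = (h/f)^2.
Tangency: set MRS = p_f/p_h = 1/4 = 0.25.
So (h/f)^2 = 0.25; taking the square root, h/f = 0.5, i.e. h = 0.5·f.
Substitute into the budget 1·f + 4·h = 30: 3·f = 30, so f* = 10 and h* = 0.5·10 = 5.

f* = 10, h* = 5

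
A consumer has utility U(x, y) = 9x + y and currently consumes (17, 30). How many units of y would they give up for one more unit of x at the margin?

MRS = 9

MU_x = 9, MU_y = 1, so MRS = 9/1 = 9 at every bundle.
At (17, 30): MRS = 9.
So at (17, 30) the consumer would give up 9 units of y for one more unit of x.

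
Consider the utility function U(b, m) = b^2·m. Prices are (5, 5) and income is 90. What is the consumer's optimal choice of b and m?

b* = 12, m* = 6

MU_b = 2·b·m and MU_m = b^2.
MRS = MU_b/MU_m = (2/1)·m/b.
Tangency: set MRS = p_b/p_m = 5/5 = 1.
So (2/1)·m/b = 1, i.e. m = 0.5·b.
Substitute into the budget 5·b + 5·m = 90: 7.5·b = 90, so b* = 12.
Then m* = 0.5·12 = 6.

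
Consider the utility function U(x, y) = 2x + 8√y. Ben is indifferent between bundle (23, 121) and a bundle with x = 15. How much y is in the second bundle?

U(23, 121) = 134.
Set U(15, y) = 134 and solve.
With x = 15: 8√y = 134 − 2·15 = 104, so √y = 13 and y = 169.
Check: U(15, 169) = 134.

y = 169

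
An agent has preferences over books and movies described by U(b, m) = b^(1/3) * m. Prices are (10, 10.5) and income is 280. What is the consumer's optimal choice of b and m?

b* = 7, m* = 20

MU_b = 1/3·b^(-2/3)·m and MU_m = b^(1/3).
MRS = MU_b/MU_m = (1/3)·m/b.
Tangency: set MRS = p_b/p_m = 10/10.5 = 20/21.
So (1/3)·m/b = 20/21, i.e. m = (20/7)·b.
Substitute into the budget 10·b + 10.5·m = 280: 40·b = 280, so b* = 7.
Then m* = (20/7)·7 = 20.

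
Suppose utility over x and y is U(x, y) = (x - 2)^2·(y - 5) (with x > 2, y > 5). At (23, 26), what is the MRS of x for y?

MU_x = 2·(x−2)·(y−5), MU_y = (x−2)^2.
MRS = (2/1)·(y−5)/(x−2).
At (23, 26): MRS = 2.
That is, one extra unit of x is worth 2 units of y at the margin.

MRS = 2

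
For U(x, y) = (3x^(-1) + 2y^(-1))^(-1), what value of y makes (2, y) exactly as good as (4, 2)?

y = 8

U depends on (x, y) only through S = 3x^(-1) + 2y^(-1), so equal utility means equal S. At (4, 2): S = 1.75.
With x = 2: 3·2^(-1) = 1.5, so 2y^(-1) = 1.75 − 1.5 = 0.25, i.e. y^(-1) = 0.125.
Hence y = 1/0.125 = 8.
Check: U(2, 8) = 0.5714.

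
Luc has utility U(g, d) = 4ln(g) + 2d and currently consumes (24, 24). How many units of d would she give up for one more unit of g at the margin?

MRS = 1/12

MU_g = 4/g, MU_d = 2.
MRS = 4/g ÷ 2.
At (24, 24): MRS = 1/12.
The indifference curve has slope −1/12 at this bundle.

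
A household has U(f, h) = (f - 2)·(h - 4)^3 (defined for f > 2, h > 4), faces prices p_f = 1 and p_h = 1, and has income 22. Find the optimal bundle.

f* = 6, h* = 16

MU_f = (h−4)^3, MU_h = 3·(f−2)·(h−4)^2.
MRS = (1/3)·(h−4)/(f−2).
Tangency: set MRS = p_f/p_h = 1/1 = 1.
So (1/3)·(h − 4)/(f − 2) = 1, i.e. (h − 4) = 3·(f − 2).
Rewrite the budget in excess-of-subsistence terms: 1·(f − 2) + 1·(h − 4) = 22 − 1·2 − 1·4 = 16.
Substituting, 4·(f − 2) = 16, so f − 2 = 4 and f* = 6.
Then h − 4 = 3·4 = 12, so h* = 16.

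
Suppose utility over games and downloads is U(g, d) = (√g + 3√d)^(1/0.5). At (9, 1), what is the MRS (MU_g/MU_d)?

For CES with ρ = 0.5, MRS = (1/3)·√(d/g).
At (9, 1): MRS = 1/9.
That is, one extra unit of g is worth 1/9 units of d at the margin.

MRS = 1/9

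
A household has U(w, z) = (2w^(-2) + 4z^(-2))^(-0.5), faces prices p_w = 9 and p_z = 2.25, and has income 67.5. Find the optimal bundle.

For CES with ρ = -2, MRS = (2/4)·(z/w)^3.
Tangency: set MRS = p_w/p_z = 9/2.25 = 4.
So (z/w)^3 = 8; taking the cube root, z/w = 2, i.e. z = 2·w.
Substitute into the budget 9·w + 2.25·z = 67.5: 13.5·w = 67.5, so w* = 5 and z* = 2·5 = 10.

w* = 5, z* = 10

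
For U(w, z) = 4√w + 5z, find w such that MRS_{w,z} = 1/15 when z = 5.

w = 36

MU_w = 4/(2√w), MU_z = 5.
MRS = 4/(2√w) ÷ 5.
MRS depends only on w: 0.4/√w = 1/15 ⇒ √w = 0.4/(1/15) = 6 ⇒ w = 36.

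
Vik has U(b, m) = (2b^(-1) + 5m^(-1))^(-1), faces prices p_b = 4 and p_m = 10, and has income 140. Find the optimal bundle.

b* = 10, m* = 10

For CES with ρ = -1, MRS = (2/5)·(m/b)^2.
Tangency: set MRS = p_b/p_m = 4/10 = 0.4.
So (m/b)^2 = 1; taking the square root, m/b = 1, i.e. m = b.
Substitute into the budget 4·b + 10·m = 140: 14·b = 140, so b* = 10 and m* = 10.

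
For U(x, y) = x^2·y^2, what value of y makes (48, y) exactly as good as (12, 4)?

U(12, 4) = 2304.
Set U(48, y) = 2304 and solve.
With x = 48: 48^2 = 2304, so y^2 = 2304/2304 = 1; taking the square root, y = 1.
Check: U(48, 1) = 2304.

y = 1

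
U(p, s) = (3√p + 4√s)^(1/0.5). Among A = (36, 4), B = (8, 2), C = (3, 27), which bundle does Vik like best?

Bundle A

Evaluate utility at each bundle:
U(A) = 676.000.
U(B) = 200.000.
U(C) = 675.000.
Highest utility is A, so A ≻ C ≻ B.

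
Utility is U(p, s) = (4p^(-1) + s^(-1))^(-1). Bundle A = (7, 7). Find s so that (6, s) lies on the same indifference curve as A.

U depends on (p, s) only through S = 4p^(-1) + s^(-1), so equal utility means equal S. At (7, 7): S = 5/7.
With p = 6: 4·6^(-1) = 2/3, so s^(-1) = 5/7 − 2/3 = 1/21.
Hence s = 1/(1/21) = 21.
Check: U(6, 21) = 1.4.

s = 21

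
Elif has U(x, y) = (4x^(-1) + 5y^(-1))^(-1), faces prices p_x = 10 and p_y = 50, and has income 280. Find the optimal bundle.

For CES with ρ = -1, MRS = (4/5)·(y/x)^2.
Tangency: set MRS = p_x/p_y = 10/50 = 0.2.
So (y/x)^2 = 0.25; taking the square root, y/x = 0.5, i.e. y = 0.5·x.
Substitute into the budget 10·x + 50·y = 280: 35·x = 280, so x* = 8 and y* = 0.5·8 = 4.

x* = 8, y* = 4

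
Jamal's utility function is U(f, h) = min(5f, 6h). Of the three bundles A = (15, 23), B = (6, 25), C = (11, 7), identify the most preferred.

Bundle A

Evaluate utility at each bundle:
U(A) = 75.
U(B) = 30.
U(C) = 42.
Highest utility is A, so A ≻ C ≻ B.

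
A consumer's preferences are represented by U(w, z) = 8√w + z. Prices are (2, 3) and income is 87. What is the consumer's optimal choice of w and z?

w* = 36, z* = 5

MU_w = 8/(2√w), MU_z = 1.
MRS = 8/(2√w) ÷ 1.
Tangency: set MRS = p_w/p_z = 2/3.
MRS depends only on w: 4/√w = 2/3 ⇒ √w = 4/(2/3) = 6 ⇒ w* = 36.
From the budget, 3·z = 87 − 2·36 = 15, so z* = 5.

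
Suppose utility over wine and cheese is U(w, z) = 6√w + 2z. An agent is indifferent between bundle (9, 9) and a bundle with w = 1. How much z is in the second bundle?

U(9, 9) = 36.
Set U(1, z) = 36 and solve.
With w = 1: √1 = 1, so 2z = 36 − 6·1 = 30 and z = 15.
Check: U(1, 15) = 36.

z = 15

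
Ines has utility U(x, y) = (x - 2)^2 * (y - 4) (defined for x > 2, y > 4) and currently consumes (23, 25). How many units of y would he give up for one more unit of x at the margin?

MU_x = 2·(x−2)·(y−4), MU_y = (x−2)^2.
MRS = (2/1)·(y−4)/(x−2).
At (23, 25): MRS = 2.
The indifference curve has slope −2 at this bundle.

MRS = 2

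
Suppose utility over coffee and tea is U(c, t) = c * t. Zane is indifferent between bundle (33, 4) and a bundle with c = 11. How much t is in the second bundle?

t = 12

U(33, 4) = 132.
Set U(11, t) = 132 and solve.
With c = 11: t = 132/11 = 12.
Check: U(11, 12) = 132.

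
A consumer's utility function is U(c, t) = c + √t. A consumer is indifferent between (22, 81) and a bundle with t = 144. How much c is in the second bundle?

U(22, 81) = 31.
Set U(c, 144) = 31 and solve.
With t = 144: √144 = 12, so c = 31 − 12 = 19.
Check: U(19, 144) = 31.

c = 19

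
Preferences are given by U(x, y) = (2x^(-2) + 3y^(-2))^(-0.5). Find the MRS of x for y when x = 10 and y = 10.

For CES with ρ = -2, MRS = (2/3)·(y/x)^3.
At (10, 10): MRS = 2/3.
The indifference curve has slope −2/3 at this bundle.

MRS = 2/3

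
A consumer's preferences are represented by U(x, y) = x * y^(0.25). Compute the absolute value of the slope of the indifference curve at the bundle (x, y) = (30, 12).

MU_x = y^(0.25) and MU_y = 0.25·x·y^(-0.75).
MRS = MU_x/MU_y = (4)·y/x.
At (30, 12): MRS = 1.6.
So at (30, 12) the consumer would give up 1.6 units of y for one more unit of x.

MRS = 1.6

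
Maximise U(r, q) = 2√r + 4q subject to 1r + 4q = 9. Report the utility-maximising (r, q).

r* = 1, q* = 2

MU_r = 2/(2√r), MU_q = 4.
MRS = 2/(2√r) ÷ 4.
Tangency: set MRS = p_r/p_q = 1/4 = 0.25.
MRS depends only on r: 0.25/√r = 0.25 ⇒ √r = 0.25/0.25 = 1 ⇒ r* = 1.
From the budget, 4·q = 9 − 1·1 = 8, so q* = 2.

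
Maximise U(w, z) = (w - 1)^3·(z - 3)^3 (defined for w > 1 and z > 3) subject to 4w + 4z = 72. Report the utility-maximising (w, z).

MU_w = 3·(w−1)^2·(z−3)^3, MU_z = 3·(w−1)^3·(z−3)^2.
MRS = (z−3)/(w−1).
Tangency: set MRS = p_w/p_z = 4/4 = 1.
So (z − 3)/(w − 1) = 1, i.e. (z − 3) = (w − 1).
Rewrite the budget in excess-of-subsistence terms: 4·(w − 1) + 4·(z − 3) = 72 − 4·1 − 4·3 = 56.
Substituting, 8·(w − 1) = 56, so w − 1 = 7 and w* = 8.
Then z − 3 = 7, so z* = 10.

w* = 8, z* = 10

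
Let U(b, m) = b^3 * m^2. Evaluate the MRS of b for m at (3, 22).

MU_b = 3·b^2·m^2 and MU_m = 2·b^3·m.
MRS = MU_b/MU_m = (3/2)·m/b.
At (3, 22): MRS = 11.
So at (3, 22) the consumer would give up 11 units of m for one more unit of b.

MRS = 11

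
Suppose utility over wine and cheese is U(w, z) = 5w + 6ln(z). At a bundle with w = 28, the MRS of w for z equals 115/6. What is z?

MU_w = 5, MU_z = 6/z.
MRS = 5 ÷ (6/z).
MRS depends only on z: (5/6)·z = 115/6 ⇒ z = (115/6)/(5/6) = 23.

z = 23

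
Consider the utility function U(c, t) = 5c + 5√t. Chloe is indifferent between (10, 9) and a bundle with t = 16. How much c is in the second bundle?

U(10, 9) = 65.
Set U(c, 16) = 65 and solve.
With t = 16: √16 = 4, so 5c = 65 − 5·4 = 45 and c = 9.
Check: U(9, 16) = 65.

c = 9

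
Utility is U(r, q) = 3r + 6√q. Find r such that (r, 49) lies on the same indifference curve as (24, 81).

r = 28

U(24, 81) = 126.
Set U(r, 49) = 126 and solve.
With q = 49: √49 = 7, so 3r = 126 − 6·7 = 84 and r = 28.
Check: U(28, 49) = 126.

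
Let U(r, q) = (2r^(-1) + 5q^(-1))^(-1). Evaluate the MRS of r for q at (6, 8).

For CES with ρ = -1, MRS = (2/5)·(q/r)^2.
At (6, 8): MRS = 32/45.
That is, one extra unit of r is worth 32/45 units of q at the margin.

MRS = 32/45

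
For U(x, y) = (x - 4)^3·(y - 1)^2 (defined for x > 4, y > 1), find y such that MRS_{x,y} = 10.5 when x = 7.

MU_x = 3·(x−4)^2·(y−1)^2, MU_y = 2·(x−4)^3·(y−1).
MRS = (3/2)·(y−1)/(x−4).
Substitute x = 7: MRS = (y − 1)/2. Setting this equal to 10.5 gives y − 1 = 10.5·2 = 21, so y = 22.

y = 22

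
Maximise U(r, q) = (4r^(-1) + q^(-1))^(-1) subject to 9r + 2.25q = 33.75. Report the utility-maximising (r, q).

For CES with ρ = -1, MRS = (4/1)·(q/r)^2.
Tangency: set MRS = p_r/p_q = 9/2.25 = 4.
So (q/r)^2 = 1; taking the square root, q/r = 1, i.e. q = r.
Substitute into the budget 9·r + 2.25·q = 33.75: 11.25·r = 33.75, so r* = 3 and q* = 3.

r* = 3, q* = 3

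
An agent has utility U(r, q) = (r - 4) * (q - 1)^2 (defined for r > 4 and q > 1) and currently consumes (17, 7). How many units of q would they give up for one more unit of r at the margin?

MU_r = (q−1)^2, MU_q = 2·(r−4)·(q−1).
MRS = (1/2)·(q−1)/(r−4).
At (17, 7): MRS = 3/13.
The indifference curve has slope −3/13 at this bundle.

MRS = 3/13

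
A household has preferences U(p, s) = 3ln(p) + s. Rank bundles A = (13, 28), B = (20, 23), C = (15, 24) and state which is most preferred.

Evaluate utility at each bundle:
U(A) = 35.695.
U(B) = 31.987.
U(C) = 32.124.
Highest utility is A, so A ≻ C ≻ B.

Bundle A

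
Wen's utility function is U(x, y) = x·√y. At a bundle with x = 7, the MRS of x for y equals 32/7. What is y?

MU_x = √y and MU_y = 0.5·x·y^(-0.5).
MRS = MU_x/MU_y = (2)·y/x.
Substitute x = 7: MRS = y/3.5. Setting y/3.5 = 32/7 gives y = (32/7)·3.5 = 16.

y = 16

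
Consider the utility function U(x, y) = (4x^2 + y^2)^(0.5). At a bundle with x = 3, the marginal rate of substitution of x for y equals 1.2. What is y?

y = 10

For CES with ρ = 2, MRS = (4/1)·(y/x)^(-1).
Setting (4/1)·(y/3)^(-1) = 1.2 gives (y/3)^(-1) = 0.3, so y/3 = 10/3 and y = 10.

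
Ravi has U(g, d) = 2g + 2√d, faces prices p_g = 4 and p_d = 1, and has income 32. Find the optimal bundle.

g* = 7, d* = 4

MU_g = 2, MU_d = 2/(2√d).
MRS = 2 ÷ (2/(2√d)).
Tangency: set MRS = p_g/p_d = 4/1 = 4.
MRS depends only on d: 2·√d = 4 ⇒ √d = 4/2 = 2 ⇒ d* = 4.
From the budget, 4·g = 32 − 1·4 = 28, so g* = 7.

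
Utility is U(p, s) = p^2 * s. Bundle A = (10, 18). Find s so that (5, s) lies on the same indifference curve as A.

U(10, 18) = 1800.
Set U(5, s) = 1800 and solve.
With p = 5: 5^2 = 25, so s = 1800/25 = 72.
Check: U(5, 72) = 1800.

s = 72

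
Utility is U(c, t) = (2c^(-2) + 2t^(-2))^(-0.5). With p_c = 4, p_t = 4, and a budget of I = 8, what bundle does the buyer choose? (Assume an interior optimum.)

c* = 1, t* = 1

For CES with ρ = -2, MRS = (t/c)^3.
Tangency: set MRS = p_c/p_t = 4/4 = 1.
So (t/c)^3 = 1; taking the cube root, t/c = 1, i.e. t = c.
Substitute into the budget 4·c + 4·t = 8: 8·c = 8, so c* = 1 and t* = 1.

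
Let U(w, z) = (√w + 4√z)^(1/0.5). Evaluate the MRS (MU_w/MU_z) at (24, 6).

For CES with ρ = 0.5, MRS = (1/4)·√(z/w).
At (24, 6): MRS = 0.125.
The indifference curve has slope −0.125 at this bundle.

MRS = 0.125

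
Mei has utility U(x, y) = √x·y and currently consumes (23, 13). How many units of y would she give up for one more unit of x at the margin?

MU_x = 0.5·x^(-0.5)·y and MU_y = √x.
MRS = MU_x/MU_y = (0.5)·y/x.
At (23, 13): MRS = 13/46.
That is, one extra unit of x is worth 13/46 units of y at the margin.

MRS = 13/46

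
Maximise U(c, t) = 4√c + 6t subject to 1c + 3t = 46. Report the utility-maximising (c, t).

c* = 1, t* = 15

MU_c = 4/(2√c), MU_t = 6.
MRS = 4/(2√c) ÷ 6.
Tangency: set MRS = p_c/p_t = 1/3.
MRS depends only on c: (1/3)/√c = 1/3 ⇒ √c = (1/3)/(1/3) = 1 ⇒ c* = 1.
From the budget, 3·t = 46 − 1·1 = 45, so t* = 15.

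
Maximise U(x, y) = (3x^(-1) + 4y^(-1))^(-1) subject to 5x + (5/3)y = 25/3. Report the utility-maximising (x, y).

x* = 1, y* = 2

For CES with ρ = -1, MRS = (3/4)·(y/x)^2.
Tangency: set MRS = p_x/p_y = 5/(5/3) = 3.
So (y/x)^2 = 4; taking the square root, y/x = 2, i.e. y = 2·x.
Substitute into the budget 5·x + (5/3)·y = 25/3: (25/3)·x = 25/3, so x* = 1 and y* = 2·1 = 2.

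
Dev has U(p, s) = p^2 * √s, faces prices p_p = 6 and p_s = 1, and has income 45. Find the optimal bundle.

p* = 6, s* = 9

MU_p = 2·p·√s and MU_s = 0.5·p^2·s^(-0.5).
MRS = MU_p/MU_s = (4)·s/p.
Tangency: set MRS = p_p/p_s = 6/1 = 6.
So (4)·s/p = 6, i.e. s = 1.5·p.
Substitute into the budget 6·p + 1·s = 45: 7.5·p = 45, so p* = 6.
Then s* = 1.5·6 = 9.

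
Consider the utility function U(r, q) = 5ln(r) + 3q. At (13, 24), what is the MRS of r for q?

MRS = 5/39

MU_r = 5/r, MU_q = 3.
MRS = 5/r ÷ 3.
At (13, 24): MRS = 5/39.
The indifference curve has slope −5/39 at this bundle.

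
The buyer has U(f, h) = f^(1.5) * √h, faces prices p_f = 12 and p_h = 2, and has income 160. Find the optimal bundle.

f* = 10, h* = 20

MU_f = 1.5·√f·√h and MU_h = 0.5·f^(1.5)·h^(-0.5).
MRS = MU_f/MU_h = (3)·h/f.
Tangency: set MRS = p_f/p_h = 12/2 = 6.
So (3)·h/f = 6, i.e. h = 2·f.
Substitute into the budget 12·f + 2·h = 160: 16·f = 160, so f* = 10.
Then h* = 2·10 = 20.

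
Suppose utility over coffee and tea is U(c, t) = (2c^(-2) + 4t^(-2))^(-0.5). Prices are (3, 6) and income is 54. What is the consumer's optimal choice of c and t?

For CES with ρ = -2, MRS = (2/4)·(t/c)^3.
Tangency: set MRS = p_c/p_t = 3/6 = 0.5.
So (t/c)^3 = 1; taking the cube root, t/c = 1, i.e. t = c.
Substitute into the budget 3·c + 6·t = 54: 9·c = 54, so c* = 6 and t* = 6.

c* = 6, t* = 6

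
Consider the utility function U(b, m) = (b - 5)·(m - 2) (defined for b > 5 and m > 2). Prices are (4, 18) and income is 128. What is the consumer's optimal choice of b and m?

MU_b = (m−2), MU_m = (b−5).
MRS = (m−2)/(b−5).
Tangency: set MRS = p_b/p_m = 4/18 = 2/9.
So (m − 2)/(b − 5) = 2/9, i.e. (m − 2) = (2/9)·(b − 5).
Rewrite the budget in excess-of-subsistence terms: 4·(b − 5) + 18·(m − 2) = 128 − 4·5 − 18·2 = 72.
Substituting, 8·(b − 5) = 72, so b − 5 = 9 and b* = 14.
Then m − 2 = (2/9)·9 = 2, so m* = 4.

b* = 14, m* = 4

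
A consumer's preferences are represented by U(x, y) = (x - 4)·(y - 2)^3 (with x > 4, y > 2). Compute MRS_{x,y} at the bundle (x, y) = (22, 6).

MU_x = (y−2)^3, MU_y = 3·(x−4)·(y−2)^2.
MRS = (1/3)·(y−2)/(x−4).
At (22, 6): MRS = 2/27.
That is, one extra unit of x is worth 2/27 units of y at the margin.

MRS = 2/27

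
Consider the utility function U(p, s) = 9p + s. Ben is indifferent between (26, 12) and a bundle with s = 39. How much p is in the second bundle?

U(26, 12) = 246.
Set U(p, 39) = 246 and solve.
9p + 39 = 246 ⇒ 9p = 207 ⇒ p = 23.
Check: U(23, 39) = 246.

p = 23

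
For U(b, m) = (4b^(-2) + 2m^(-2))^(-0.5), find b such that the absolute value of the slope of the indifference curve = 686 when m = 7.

For CES with ρ = -2, MRS = (4/2)·(m/b)^3.
Setting (4/2)·(7/b)^3 = 686 gives (7/b)^3 = 343, so 7/b = 7 and b = 1.

b = 1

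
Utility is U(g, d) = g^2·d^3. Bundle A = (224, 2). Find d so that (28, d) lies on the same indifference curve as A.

U(224, 2) = 401408.
Set U(28, d) = 401408 and solve.
With g = 28: 28^2 = 784, so d^3 = 401408/784 = 512; taking the cube root, d = 8.
Check: U(28, 8) = 401408.

d = 8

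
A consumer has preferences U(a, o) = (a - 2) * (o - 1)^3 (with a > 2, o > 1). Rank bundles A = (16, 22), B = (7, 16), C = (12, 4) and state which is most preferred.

Bundle A

Evaluate utility at each bundle:
U(A) = 129654.
U(B) = 16875.
U(C) = 270.
Highest utility is A, so A ≻ B ≻ C.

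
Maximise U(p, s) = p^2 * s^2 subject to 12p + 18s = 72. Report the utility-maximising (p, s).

p* = 3, s* = 2

MU_p = 2·p·s^2 and MU_s = 2·p^2·s.
MRS = MU_p/MU_s = s/p.
Tangency: set MRS = p_p/p_s = 12/18 = 2/3.
So s/p = 2/3, i.e. s = (2/3)·p.
Substitute into the budget 12·p + 18·s = 72: 24·p = 72, so p* = 3.
Then s* = (2/3)·3 = 2.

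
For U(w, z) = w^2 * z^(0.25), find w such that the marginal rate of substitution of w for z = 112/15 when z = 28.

MU_w = 2·w·z^(0.25) and MU_z = 0.25·w^2·z^(-0.75).
MRS = MU_w/MU_z = (8)·z/w.
Substitute z = 28: MRS = 224/w. Setting 224/w = 112/15 gives w = 224/(112/15) = 30.

w = 30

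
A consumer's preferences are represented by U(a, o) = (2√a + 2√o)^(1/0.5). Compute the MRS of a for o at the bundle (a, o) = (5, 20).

For CES with ρ = 0.5, MRS = √(o/a).
At (5, 20): MRS = 2.
The indifference curve has slope −2 at this bundle.

MRS = 2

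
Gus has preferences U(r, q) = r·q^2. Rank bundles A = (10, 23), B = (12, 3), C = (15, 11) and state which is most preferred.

Bundle A

Evaluate utility at each bundle:
U(A) = 5290.
U(B) = 108.
U(C) = 1815.
Highest utility is A, so A ≻ C ≻ B.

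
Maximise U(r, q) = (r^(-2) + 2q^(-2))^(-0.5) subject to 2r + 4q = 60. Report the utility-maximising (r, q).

For CES with ρ = -2, MRS = (1/2)·(q/r)^3.
Tangency: set MRS = p_r/p_q = 2/4 = 0.5.
So (q/r)^3 = 1; taking the cube root, q/r = 1, i.e. q = r.
Substitute into the budget 2·r + 4·q = 60: 6·r = 60, so r* = 10 and q* = 10.

r* = 10, q* = 10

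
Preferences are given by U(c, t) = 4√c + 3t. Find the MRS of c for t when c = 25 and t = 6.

MRS = 2/15

MU_c = 4/(2√c), MU_t = 3.
MRS = 4/(2√c) ÷ 3.
At (25, 6): MRS = 2/15.
The indifference curve has slope −2/15 at this bundle.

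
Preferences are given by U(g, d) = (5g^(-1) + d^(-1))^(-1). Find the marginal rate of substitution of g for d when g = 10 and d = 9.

For CES with ρ = -1, MRS = (5/1)·(d/g)^2.
At (10, 9): MRS = 4.05.
That is, one extra unit of g is worth 4.05 units of d at the margin.

MRS = 4.05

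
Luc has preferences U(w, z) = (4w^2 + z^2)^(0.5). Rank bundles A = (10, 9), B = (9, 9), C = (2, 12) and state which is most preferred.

Evaluate utility at each bundle:
U(A) = 21.932.
U(B) = 20.125.
U(C) = 12.649.
Highest utility is A, so A ≻ B ≻ C.

Bundle A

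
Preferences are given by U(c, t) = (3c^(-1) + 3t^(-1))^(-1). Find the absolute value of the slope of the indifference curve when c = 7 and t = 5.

For CES with ρ = -1, MRS = (t/c)^2.
At (7, 5): MRS = 25/49.
That is, one extra unit of c is worth 25/49 units of t at the margin.

MRS = 25/49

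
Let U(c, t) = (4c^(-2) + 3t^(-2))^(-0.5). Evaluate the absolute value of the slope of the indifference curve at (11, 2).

For CES with ρ = -2, MRS = (4/3)·(t/c)^3.
At (11, 2): MRS = 32/3993.
So at (11, 2) the consumer would give up 32/3993 units of t for one more unit of c.

MRS = 32/3993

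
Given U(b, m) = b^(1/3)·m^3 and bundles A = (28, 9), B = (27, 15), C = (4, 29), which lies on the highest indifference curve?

Evaluate utility at each bundle:
U(A) = 2213.673.
U(B) = 10125.000.
U(C) = 38715.124.
Highest utility is C, so C ≻ B ≻ A.

Bundle C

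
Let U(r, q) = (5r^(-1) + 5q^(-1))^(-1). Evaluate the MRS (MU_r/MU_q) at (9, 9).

For CES with ρ = -1, MRS = (q/r)^2.
At (9, 9): MRS = 1.
That is, one extra unit of r is worth 1 units of q at the margin.

MRS = 1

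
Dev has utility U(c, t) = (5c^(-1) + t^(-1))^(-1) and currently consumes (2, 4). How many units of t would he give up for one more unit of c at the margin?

For CES with ρ = -1, MRS = (5/1)·(t/c)^2.
At (2, 4): MRS = 20.
The indifference curve has slope −20 at this bundle.

MRS = 20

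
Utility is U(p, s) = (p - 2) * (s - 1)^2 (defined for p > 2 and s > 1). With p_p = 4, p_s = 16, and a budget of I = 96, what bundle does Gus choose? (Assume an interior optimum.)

MU_p = (s−1)^2, MU_s = 2·(p−2)·(s−1).
MRS = (1/2)·(s−1)/(p−2).
Tangency: set MRS = p_p/p_s = 4/16 = 0.25.
So (1/2)·(s − 1)/(p − 2) = 0.25, i.e. (s − 1) = 0.5·(p − 2).
Rewrite the budget in excess-of-subsistence terms: 4·(p − 2) + 16·(s − 1) = 96 − 4·2 − 16·1 = 72.
Substituting, 12·(p − 2) = 72, so p − 2 = 6 and p* = 8.
Then s − 1 = 0.5·6 = 3, so s* = 4.

p* = 8, s* = 4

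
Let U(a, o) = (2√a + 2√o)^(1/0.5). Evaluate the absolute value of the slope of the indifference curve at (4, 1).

For CES with ρ = 0.5, MRS = √(o/a).
At (4, 1): MRS = 0.5.
That is, one extra unit of a is worth 0.5 units of o at the margin.

MRS = 0.5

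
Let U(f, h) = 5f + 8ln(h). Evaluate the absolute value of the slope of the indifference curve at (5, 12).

MU_f = 5, MU_h = 8/h.
MRS = 5 ÷ (8/h).
At (5, 12): MRS = 7.5.
So at (5, 12) the consumer would give up 7.5 units of h for one more unit of f.

MRS = 7.5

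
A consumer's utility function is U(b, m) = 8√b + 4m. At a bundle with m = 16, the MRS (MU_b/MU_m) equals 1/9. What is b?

MU_b = 8/(2√b), MU_m = 4.
MRS = 8/(2√b) ÷ 4.
MRS depends only on b: 1/√b = 1/9 ⇒ √b = 1/(1/9) = 9 ⇒ b = 81.

b = 81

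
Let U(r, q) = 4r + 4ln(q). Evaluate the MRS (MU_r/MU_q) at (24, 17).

MU_r = 4, MU_q = 4/q.
MRS = 4 ÷ (4/q).
At (24, 17): MRS = 17.
The indifference curve has slope −17 at this bundle.

MRS = 17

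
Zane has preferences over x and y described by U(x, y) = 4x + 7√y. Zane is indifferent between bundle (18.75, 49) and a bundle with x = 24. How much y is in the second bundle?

U(18.75, 49) = 124.
Set U(24, y) = 124 and solve.
With x = 24: 7√y = 124 − 4·24 = 28, so √y = 4 and y = 16.
Check: U(24, 16) = 124.

y = 16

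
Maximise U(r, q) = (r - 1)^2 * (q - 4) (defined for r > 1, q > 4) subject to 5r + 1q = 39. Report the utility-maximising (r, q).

MU_r = 2·(r−1)·(q−4), MU_q = (r−1)^2.
MRS = (2/1)·(q−4)/(r−1).
Tangency: set MRS = p_r/p_q = 5/1 = 5.
So (2/1)·(q − 4)/(r − 1) = 5, i.e. (q − 4) = 2.5·(r − 1).
Rewrite the budget in excess-of-subsistence terms: 5·(r − 1) + 1·(q − 4) = 39 − 5·1 − 1·4 = 30.
Substituting, 7.5·(r − 1) = 30, so r − 1 = 4 and r* = 5.
Then q − 4 = 2.5·4 = 10, so q* = 14.

r* = 5, q* = 14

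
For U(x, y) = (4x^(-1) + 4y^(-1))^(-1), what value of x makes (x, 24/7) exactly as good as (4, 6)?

x = 8

U depends on (x, y) only through S = 4x^(-1) + 4y^(-1), so equal utility means equal S. At (4, 6): S = 5/3.
With y = 24/7: 4·(24/7)^(-1) = 7/6, so 4x^(-1) = 5/3 − 7/6 = 0.5, i.e. x^(-1) = 0.125.
Hence x = 1/0.125 = 8.
Check: U(8, 24/7) = 0.6.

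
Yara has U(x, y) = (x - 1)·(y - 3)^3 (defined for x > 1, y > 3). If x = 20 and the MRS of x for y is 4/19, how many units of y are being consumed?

MU_x = (y−3)^3, MU_y = 3·(x−1)·(y−3)^2.
MRS = (1/3)·(y−3)/(x−1).
Substitute x = 20: MRS = (y − 3)/57. Setting this equal to 4/19 gives y − 3 = (4/19)·57 = 12, so y = 15.

y = 15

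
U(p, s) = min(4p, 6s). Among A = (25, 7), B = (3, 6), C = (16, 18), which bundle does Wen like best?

Bundle C

Evaluate utility at each bundle:
U(A) = 42.
U(B) = 12.
U(C) = 64.
Highest utility is C, so C ≻ A ≻ B.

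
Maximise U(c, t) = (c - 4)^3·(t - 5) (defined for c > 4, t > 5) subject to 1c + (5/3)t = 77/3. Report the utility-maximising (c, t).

c* = 14, t* = 7

MU_c = 3·(c−4)^2·(t−5), MU_t = (c−4)^3.
MRS = (3/1)·(t−5)/(c−4).
Tangency: set MRS = p_c/p_t = 1/(5/3) = 0.6.
So (3/1)·(t − 5)/(c − 4) = 0.6, i.e. (t − 5) = 0.2·(c − 4).
Rewrite the budget in excess-of-subsistence terms: 1·(c − 4) + (5/3)·(t − 5) = 77/3 − 1·4 − (5/3)·5 = 40/3.
Substituting, (4/3)·(c − 4) = 40/3, so c − 4 = 10 and c* = 14.
Then t − 5 = 0.2·10 = 2, so t* = 7.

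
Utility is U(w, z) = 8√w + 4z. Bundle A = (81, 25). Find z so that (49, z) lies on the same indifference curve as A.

U(81, 25) = 172.
Set U(49, z) = 172 and solve.
With w = 49: √49 = 7, so 4z = 172 − 8·7 = 116 and z = 29.
Check: U(49, 29) = 172.

z = 29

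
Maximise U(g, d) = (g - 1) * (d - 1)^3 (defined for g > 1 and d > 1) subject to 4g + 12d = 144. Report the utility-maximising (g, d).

g* = 9, d* = 9

MU_g = (d−1)^3, MU_d = 3·(g−1)·(d−1)^2.
MRS = (1/3)·(d−1)/(g−1).
Tangency: set MRS = p_g/p_d = 4/12 = 1/3.
So (1/3)·(d − 1)/(g − 1) = 1/3, i.e. (d − 1) = (g − 1).
Rewrite the budget in excess-of-subsistence terms: 4·(g − 1) + 12·(d − 1) = 144 − 4·1 − 12·1 = 128.
Substituting, 16·(g − 1) = 128, so g − 1 = 8 and g* = 9.
Then d − 1 = 8, so d* = 9.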